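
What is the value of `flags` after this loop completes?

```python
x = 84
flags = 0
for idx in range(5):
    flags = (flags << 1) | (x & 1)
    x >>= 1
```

Reverse lowest 5 bits of 84
`flags` takes the values: 0 → 1 → 2 → 5

Answer: 5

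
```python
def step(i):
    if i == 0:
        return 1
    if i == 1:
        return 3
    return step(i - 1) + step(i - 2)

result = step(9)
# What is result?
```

Build up from base cases: step(0)=1, step(1)=3, step(2)=4, step(3)=7, step(4)=11, step(5)=18, step(6)=29, ..., step(9)=123

Answer: 123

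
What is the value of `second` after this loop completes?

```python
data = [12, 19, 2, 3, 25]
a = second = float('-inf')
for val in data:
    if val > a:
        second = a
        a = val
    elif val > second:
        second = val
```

Second largest (with repeats) in [12, 19, 2, 3, 25]
`second` takes the values: -inf → 12 → 19

Answer: 19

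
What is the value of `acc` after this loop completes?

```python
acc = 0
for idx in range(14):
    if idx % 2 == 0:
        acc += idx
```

Sum of even numbers 0 to 13
`acc` takes the values: 0 → 2 → 6 → 12 → 20 → 30 → 42

Answer: 42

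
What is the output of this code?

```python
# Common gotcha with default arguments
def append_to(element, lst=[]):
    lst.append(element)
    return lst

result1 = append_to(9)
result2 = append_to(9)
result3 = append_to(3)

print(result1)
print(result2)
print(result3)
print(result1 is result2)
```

Key concept: mutable default argument gotcha.
Step by step:
`result1 = append_to(9)` → result1 = [9]
`result2 = append_to(9)` → result1 = [9, 9] (same object as result2); result2 = [9, 9] (same object as result1)
`result3 = append_to(3)` → result1 = [9, 9, 3] (same object as result2, result3); result2 = [9, 9, 3] (same object as result1, result3); result3 = [9, 9, 3] (same object as result1, result2)
`print(result1)` → prints [9, 9, 3]
`print(result2)` → prints [9, 9, 3]
`print(result3)` → prints [9, 9, 3]
`print(result1 is result2)` → prints True

Answer:
[9, 9, 3]
[9, 9, 3]
[9, 9, 3]
True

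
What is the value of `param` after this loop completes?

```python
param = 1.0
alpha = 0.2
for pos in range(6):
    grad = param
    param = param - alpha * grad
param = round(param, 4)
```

Gradient descent: w = 1.0 * (1 - 0.2)^6
`param` takes the values: 1.0 → 0.8 → 0.64 → 0.512 → 0.4096 → 0.32768 → 0.262144 → 0.2621

Answer: 0.2621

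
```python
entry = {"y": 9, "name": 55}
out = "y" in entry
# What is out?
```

Trace:
`entry = {"y": 9, "name": 55}` → entry = {'y': 9, 'name': 55}
`out = "y" in entry` → out = True
So out = True

Answer: True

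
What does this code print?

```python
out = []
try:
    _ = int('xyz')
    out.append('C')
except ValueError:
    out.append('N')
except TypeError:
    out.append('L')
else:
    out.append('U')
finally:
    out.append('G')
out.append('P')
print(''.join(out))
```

Execution trace: 'N' (except ValueError) → 'G' (finally) → 'P' (after the try/except). Output: NGP

Answer: NGP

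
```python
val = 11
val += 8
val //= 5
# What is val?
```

Trace:
`val = 11` → val = 11
`val += 8` → val = 19
`val //= 5` → val = 3
So val = 3

Answer: 3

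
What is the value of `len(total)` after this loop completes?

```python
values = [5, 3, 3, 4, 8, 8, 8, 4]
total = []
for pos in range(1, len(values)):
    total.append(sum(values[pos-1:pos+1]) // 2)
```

Number of 2-element averages
`total` takes the values: [] → [4] → [4, 3] → [4, 3, 3] → [4, 3, 3, 6] → [4, 3, 3, 6, 8] → [4, 3, 3, 6, 8, 8] → [4, 3, 3, 6, 8, 8, 6]
So `len(total)` = 7

Answer: 7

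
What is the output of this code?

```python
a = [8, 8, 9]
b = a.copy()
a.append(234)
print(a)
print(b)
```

Key concept: list.copy() creates independent copy.
Step by step:
`a = [8, 8, 9]` → a = [8, 8, 9]
`b = a.copy()` → b = [8, 8, 9]
`a.append(234)` → a = [8, 8, 9, 234]
`print(a)` → prints [8, 8, 9, 234]
`print(b)` → prints [8, 8, 9]

Answer:
[8, 8, 9, 234]
[8, 8, 9]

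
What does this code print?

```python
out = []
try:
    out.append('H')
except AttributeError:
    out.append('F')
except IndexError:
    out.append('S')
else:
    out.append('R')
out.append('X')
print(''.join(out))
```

Execution trace: 'H' (try body, no exception) → 'R' (else) → 'X' (after the try/except). Output: HRX

Answer: HRX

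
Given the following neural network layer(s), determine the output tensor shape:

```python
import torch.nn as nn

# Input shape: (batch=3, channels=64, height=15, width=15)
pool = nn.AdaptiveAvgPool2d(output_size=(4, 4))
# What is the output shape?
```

Input: (3, 64, 15, 15) -> Output: (3, 64, 4, 4)

Answer: (3, 64, 4, 4)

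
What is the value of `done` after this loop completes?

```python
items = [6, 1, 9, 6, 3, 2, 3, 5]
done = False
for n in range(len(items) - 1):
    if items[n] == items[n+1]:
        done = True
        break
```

Check consecutive duplicates in [6, 1, 9, 6, 3, 2, 3, 5]
`done` takes the values: False

Answer: False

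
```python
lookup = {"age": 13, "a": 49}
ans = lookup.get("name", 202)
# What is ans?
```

Trace:
`lookup = {"age": 13, "a": 49}` → lookup = {'age': 13, 'a': 49}
`ans = lookup.get("name", 202)` → ans = 202
So ans = 202

Answer: 202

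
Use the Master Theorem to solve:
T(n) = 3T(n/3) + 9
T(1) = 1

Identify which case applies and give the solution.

a=3, b=3, f(n)=9. log_3(3) = 1. Since c=0 < 1, Case 1 applies: T(n) = Θ(n^log_b(a)) = O(n).

Answer: O(n) - Case 1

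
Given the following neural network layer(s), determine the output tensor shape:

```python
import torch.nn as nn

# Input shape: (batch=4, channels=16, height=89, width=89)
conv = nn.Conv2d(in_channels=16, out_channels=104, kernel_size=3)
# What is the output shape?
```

Input: (4, 16, 89, 89) -> Output: (4, 104, 87, 87)

Answer: (4, 104, 87, 87)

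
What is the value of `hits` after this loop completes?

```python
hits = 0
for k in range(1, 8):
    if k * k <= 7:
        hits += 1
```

Count numbers where k² ≤ 7
`hits` takes the values: 0 → 1 → 2

Answer: 2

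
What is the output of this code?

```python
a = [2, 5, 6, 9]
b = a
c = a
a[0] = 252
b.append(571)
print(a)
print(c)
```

Key concept: multiple aliases.
Step by step:
`a = [2, 5, 6, 9]` → a = [2, 5, 6, 9]
`b = a` → b = [2, 5, 6, 9] (same object as a)
`c = a` → c = [2, 5, 6, 9] (same object as a, b)
`a[0] = 252` → a = [252, 5, 6, 9] (same object as b, c); b = [252, 5, 6, 9] (same object as a, c); c = [252, 5, 6, 9] (same object as a, b)
`b.append(571)` → a = [252, 5, 6, 9, 571] (same object as b, c); b = [252, 5, 6, 9, 571] (same object as a, c); c = [252, 5, 6, 9, 571] (same object as a, b)
`print(a)` → prints [252, 5, 6, 9, 571]
`print(c)` → prints [252, 5, 6, 9, 571]

Answer:
[252, 5, 6, 9, 571]
[252, 5, 6, 9, 571]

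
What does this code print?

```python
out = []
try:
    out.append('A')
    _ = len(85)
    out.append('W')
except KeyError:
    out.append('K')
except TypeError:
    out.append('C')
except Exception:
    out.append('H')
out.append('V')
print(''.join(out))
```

Execution trace: 'A' (try body) → 'C' (except TypeError) → 'V' (after the try/except). Output: ACV

Answer: ACV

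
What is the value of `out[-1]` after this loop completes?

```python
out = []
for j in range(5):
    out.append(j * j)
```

Last element of squares 0 to 4
`out` takes the values: [] → [0] → [0, 1] → [0, 1, 4] → [0, 1, 4, 9] → [0, 1, 4, 9, 16]
So `out[-1]` = 16

Answer: 16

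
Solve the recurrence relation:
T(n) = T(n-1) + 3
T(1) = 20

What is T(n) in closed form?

Unrolling: T(n) = T(1) + 3·(n-1) = 20 + 3(n-1) = 3n + 17.

Answer: T(n) = 3n + 17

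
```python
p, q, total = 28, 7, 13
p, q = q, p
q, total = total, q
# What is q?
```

Trace:
`p, q, total = 28, 7, 13` → p = 28; q = 7; total = 13
`p, q = q, p` → p = 7; q = 28
`q, total = total, q` → q = 13; total = 28
So q = 13

Answer: 13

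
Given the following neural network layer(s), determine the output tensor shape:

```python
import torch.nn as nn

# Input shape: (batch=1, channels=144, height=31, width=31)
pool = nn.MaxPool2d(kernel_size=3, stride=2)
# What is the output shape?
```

Input: (1, 144, 31, 31) -> Output: (1, 144, 15, 15)

Answer: (1, 144, 15, 15)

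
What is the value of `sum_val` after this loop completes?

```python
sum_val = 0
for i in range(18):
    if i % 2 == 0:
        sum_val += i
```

Sum of even numbers 0 to 17
`sum_val` takes the values: 0 → 2 → 6 → 12 → 20 → 30 → 42 → 56 → 72

Answer: 72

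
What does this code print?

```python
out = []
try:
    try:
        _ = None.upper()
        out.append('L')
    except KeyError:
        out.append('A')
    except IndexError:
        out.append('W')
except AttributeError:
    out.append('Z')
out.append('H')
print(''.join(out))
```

Execution trace: 'Z' (outer except AttributeError) → 'H' (after the try/except). Output: ZH

Answer: ZH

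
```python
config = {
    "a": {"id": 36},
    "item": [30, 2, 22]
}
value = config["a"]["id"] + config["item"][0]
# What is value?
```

Trace:
`config = { ...` → config = {'a': {'id': 36}, 'item': [30, 2, 22]}
`value = config["a"]["id"] + config["item"][0]` → value = 66
So value = 66

Answer: 66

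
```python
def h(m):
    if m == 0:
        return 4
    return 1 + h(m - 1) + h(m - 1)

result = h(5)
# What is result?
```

h(m) = 1 + 2·h(m-1), h(0)=4. Closed form: (4+1)·2^5 - 1 = 159.

Answer: 159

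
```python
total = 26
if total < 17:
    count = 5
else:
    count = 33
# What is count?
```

Trace:
`total = 26` → total = 26
`if total < 17: ...` → total < 17 is False, take else branch → count = 33
So count = 33

Answer: 33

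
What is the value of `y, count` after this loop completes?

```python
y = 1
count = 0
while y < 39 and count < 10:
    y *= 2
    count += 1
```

Double until >= 39 or 10 iterations
`y, count` takes the values: (1, 0) → (2, 0) → (2, 1) → (4, 1) → (4, 2) → (8, 2) → (8, 3) → (16, 3) → (16, 4) → (32, 4) → (32, 5) → (64, 5) → (64, 6)

Answer: 64, 6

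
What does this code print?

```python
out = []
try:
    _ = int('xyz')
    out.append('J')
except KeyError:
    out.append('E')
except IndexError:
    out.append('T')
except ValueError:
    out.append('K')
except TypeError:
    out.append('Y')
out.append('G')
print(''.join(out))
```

Execution trace: 'K' (except ValueError) → 'G' (after the try/except). Output: KG

Answer: KG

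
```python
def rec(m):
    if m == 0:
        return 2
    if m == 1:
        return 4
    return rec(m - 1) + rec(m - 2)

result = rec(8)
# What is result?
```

Build up from base cases: rec(0)=2, rec(1)=4, rec(2)=6, rec(3)=10, rec(4)=16, rec(5)=26, rec(6)=42, ..., rec(8)=110

Answer: 110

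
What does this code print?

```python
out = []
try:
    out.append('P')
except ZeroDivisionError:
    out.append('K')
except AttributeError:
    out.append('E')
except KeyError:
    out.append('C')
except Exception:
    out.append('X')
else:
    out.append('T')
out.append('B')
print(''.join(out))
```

Execution trace: 'P' (try body, no exception) → 'T' (else) → 'B' (after the try/except). Output: PTB

Answer: PTB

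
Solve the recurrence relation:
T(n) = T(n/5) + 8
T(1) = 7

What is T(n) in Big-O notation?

Each step divides n by 5 and adds 8. After log_5(n) steps we reach T(1)=7. So T(n) = 8·log_5(n) + 7 = O(log n).

Answer: O(log n)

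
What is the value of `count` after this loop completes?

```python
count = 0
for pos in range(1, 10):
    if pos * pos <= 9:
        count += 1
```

Count numbers where pos² ≤ 9
`count` takes the values: 0 → 1 → 2 → 3

Answer: 3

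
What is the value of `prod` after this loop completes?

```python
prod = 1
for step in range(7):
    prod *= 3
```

3^7 = 2187
`prod` takes the values: 1 → 3 → 9 → 27 → 81 → 243 → 729 → 2187

Answer: 2187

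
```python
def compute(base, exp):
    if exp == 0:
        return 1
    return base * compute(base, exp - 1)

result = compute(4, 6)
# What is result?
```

compute(4, 6) = 4 * 4 * 4 * 4 * 4 * 4 = 4096

Answer: 4096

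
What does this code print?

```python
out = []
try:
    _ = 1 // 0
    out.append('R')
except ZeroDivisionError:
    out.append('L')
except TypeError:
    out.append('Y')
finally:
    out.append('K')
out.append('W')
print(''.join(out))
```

Execution trace: 'L' (except ZeroDivisionError) → 'K' (finally) → 'W' (after the try/except). Output: LKW

Answer: LKW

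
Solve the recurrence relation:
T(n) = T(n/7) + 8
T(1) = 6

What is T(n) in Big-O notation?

Each step divides n by 7 and adds 8. After log_7(n) steps we reach T(1)=6. So T(n) = 8·log_7(n) + 6 = O(log n).

Answer: O(log n)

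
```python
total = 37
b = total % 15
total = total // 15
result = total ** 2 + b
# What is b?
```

Trace:
`total = 37` → total = 37
`b = total % 15` → b = 7
`total = total // 15` → total = 2
`result = total ** 2 + b` → result = 11
So b = 7

Answer: 7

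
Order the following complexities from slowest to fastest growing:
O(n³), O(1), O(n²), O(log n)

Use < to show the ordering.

Ordered by growth rate: O(1) < O(log n) < O(n²) < O(n³)

Answer: O(1) < O(log n) < O(n²) < O(n³)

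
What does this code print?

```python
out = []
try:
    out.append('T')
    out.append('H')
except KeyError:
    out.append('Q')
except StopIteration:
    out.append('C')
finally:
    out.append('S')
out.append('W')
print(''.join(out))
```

Execution trace: 'T' (try body) → 'H' (try body, no exception) → 'S' (finally) → 'W' (after the try/except). Output: THSW

Answer: THSW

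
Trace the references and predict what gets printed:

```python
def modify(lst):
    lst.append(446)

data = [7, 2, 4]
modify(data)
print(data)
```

Key concept: function modifies passed list.
Step by step:
`data = [7, 2, 4]` → data = [7, 2, 4]
`modify(data)` → data = [7, 2, 4, 446]
`print(data)` → prints [7, 2, 4, 446]

Answer: [7, 2, 4, 446]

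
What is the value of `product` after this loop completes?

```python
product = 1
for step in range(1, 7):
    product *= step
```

6! = 720
`product` takes the values: 1 → 2 → 6 → 24 → 120 → 720

Answer: 720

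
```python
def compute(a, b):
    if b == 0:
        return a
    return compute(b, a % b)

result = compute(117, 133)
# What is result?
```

compute(117, 133) -> compute(133, 117) -> compute(117, 16) -> compute(16, 5) -> compute(5, 1) -> compute(1, 0) -> 1

Answer: 1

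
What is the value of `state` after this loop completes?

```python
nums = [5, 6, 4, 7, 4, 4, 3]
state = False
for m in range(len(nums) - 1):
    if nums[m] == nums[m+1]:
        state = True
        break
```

Check consecutive duplicates in [5, 6, 4, 7, 4, 4, 3]
`state` takes the values: False → True

Answer: True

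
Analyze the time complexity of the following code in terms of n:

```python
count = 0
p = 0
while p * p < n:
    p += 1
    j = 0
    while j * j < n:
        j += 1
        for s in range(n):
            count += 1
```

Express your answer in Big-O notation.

Each loop level contributes: √n × √n × n. Multiplying the contributions gives O(n^2).

Answer: O(n^2)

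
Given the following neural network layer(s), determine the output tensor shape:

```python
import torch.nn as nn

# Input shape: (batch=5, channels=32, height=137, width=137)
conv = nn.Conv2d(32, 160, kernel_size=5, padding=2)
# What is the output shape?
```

Input: (5, 32, 137, 137) -> Output: (5, 160, 137, 137)

Answer: (5, 160, 137, 137)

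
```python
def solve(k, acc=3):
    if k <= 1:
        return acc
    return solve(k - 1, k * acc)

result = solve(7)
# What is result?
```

Accumulator trace (n, acc): (7, 3) -> (6, 21) -> (5, 126) -> (4, 630) -> (3, 2520) -> (2, 7560) -> (1, 15120) -> return 15120

Answer: 15120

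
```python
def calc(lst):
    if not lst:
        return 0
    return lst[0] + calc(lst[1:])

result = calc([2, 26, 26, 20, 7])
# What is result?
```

2 + 26 + 26 + 20 + 7 + 0 = 81

Answer: 81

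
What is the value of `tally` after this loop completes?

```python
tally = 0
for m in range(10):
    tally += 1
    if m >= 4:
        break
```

Loop breaks when m reaches 4, tally is 5
`tally` takes the values: 0 → 1 → 2 → 3 → 4 → 5

Answer: 5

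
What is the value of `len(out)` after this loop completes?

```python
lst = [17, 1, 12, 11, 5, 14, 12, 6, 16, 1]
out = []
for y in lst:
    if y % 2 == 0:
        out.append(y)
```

Count even numbers in [17, 1, 12, 11, 5, 14, 12, 6, 16, 1]
`out` takes the values: [] → [12] → [12, 14] → [12, 14, 12] → [12, 14, 12, 6] → [12, 14, 12, 6, 16]
So `len(out)` = 5

Answer: 5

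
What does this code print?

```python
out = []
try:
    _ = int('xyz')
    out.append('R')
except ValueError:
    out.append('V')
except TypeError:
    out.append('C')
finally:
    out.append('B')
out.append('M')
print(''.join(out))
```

Execution trace: 'V' (except ValueError) → 'B' (finally) → 'M' (after the try/except). Output: VBM

Answer: VBM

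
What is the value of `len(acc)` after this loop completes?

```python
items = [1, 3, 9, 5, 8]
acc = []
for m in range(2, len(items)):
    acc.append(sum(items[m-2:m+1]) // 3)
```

Number of 3-element averages
`acc` takes the values: [] → [4] → [4, 5] → [4, 5, 7]
So `len(acc)` = 3

Answer: 3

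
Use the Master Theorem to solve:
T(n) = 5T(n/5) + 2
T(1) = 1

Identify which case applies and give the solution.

a=5, b=5, f(n)=2. log_5(5) = 1. Since c=0 < 1, Case 1 applies: T(n) = Θ(n^log_b(a)) = O(n).

Answer: O(n) - Case 1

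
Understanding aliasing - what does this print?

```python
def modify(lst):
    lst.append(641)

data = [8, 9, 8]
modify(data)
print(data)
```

Key concept: function modifies passed list.
Step by step:
`data = [8, 9, 8]` → data = [8, 9, 8]
`modify(data)` → data = [8, 9, 8, 641]
`print(data)` → prints [8, 9, 8, 641]

Answer: [8, 9, 8, 641]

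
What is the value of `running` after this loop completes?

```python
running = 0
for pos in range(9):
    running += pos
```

Sum of 0 to 8 = 36
`running` takes the values: 0 → 1 → 3 → 6 → 10 → 15 → 21 → 28 → 36

Answer: 36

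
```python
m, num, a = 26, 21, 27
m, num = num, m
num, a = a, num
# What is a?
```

Trace:
`m, num, a = 26, 21, 27` → m = 26; num = 21; a = 27
`m, num = num, m` → m = 21; num = 26
`num, a = a, num` → num = 27; a = 26
So a = 26

Answer: 26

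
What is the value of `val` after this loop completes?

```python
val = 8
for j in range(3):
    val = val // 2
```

Halve 3 times: 8 // 2^3 = 1
`val` takes the values: 8 → 4 → 2 → 1

Answer: 1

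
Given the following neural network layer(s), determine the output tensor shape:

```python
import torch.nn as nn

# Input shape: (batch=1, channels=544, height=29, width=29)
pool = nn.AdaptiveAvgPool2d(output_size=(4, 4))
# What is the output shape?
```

Input: (1, 544, 29, 29) -> Output: (1, 544, 4, 4)

Answer: (1, 544, 4, 4)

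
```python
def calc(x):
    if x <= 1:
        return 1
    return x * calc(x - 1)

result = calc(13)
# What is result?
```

calc(13) = 13 * 12 * 11 * 10 * 9 * 8 * 7 * 6 * 5 * 4 * 3 * 2 * 1 = 6227020800

Answer: 6227020800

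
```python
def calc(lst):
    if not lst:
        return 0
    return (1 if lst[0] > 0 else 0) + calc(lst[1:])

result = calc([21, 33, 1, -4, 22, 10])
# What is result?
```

Count of positive elements in [21, 33, 1, -4, 22, 10] = 5

Answer: 5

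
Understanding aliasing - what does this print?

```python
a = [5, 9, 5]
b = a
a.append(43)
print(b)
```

Key concept: basic list aliasing.
Step by step:
`a = [5, 9, 5]` → a = [5, 9, 5]
`b = a` → b = [5, 9, 5] (same object as a)
`a.append(43)` → a = [5, 9, 5, 43] (same object as b); b = [5, 9, 5, 43] (same object as a)
`print(b)` → prints [5, 9, 5, 43]

Answer: [5, 9, 5, 43]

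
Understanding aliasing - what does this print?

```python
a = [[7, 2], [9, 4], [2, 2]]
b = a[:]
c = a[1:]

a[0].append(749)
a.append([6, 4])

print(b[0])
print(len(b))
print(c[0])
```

Key concept: slice with nested mutation.
Step by step:
`a = [[7, 2], [9, 4], [2, 2]]` → a = [[7, 2], [9, 4], [2, 2]]
`b = a[:]` → b = [[7, 2], [9, 4], [2, 2]]
`c = a[1:]` → c = [[9, 4], [2, 2]]
`a[0].append(749)` → a = [[7, 2, 749], [9, 4], [2, 2]]; b = [[7, 2, 749], [9, 4], [2, 2]]
`a.append([6, 4])` → a = [[7, 2, 749], [9, 4], [2, 2], [6, 4]]
`print(b[0])` → prints [7, 2, 749]
`print(len(b))` → prints 3
`print(c[0])` → prints [9, 4]

Answer:
[7, 2, 749]
3
[9, 4]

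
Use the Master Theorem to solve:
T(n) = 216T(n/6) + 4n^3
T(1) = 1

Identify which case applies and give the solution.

a=216, b=6, f(n)=4n^3. log_6(216) = 3. Since c=3 = 3, Case 2 applies: T(n) = Θ(n^log_b(a) · log n) = O(n^3 log n).

Answer: O(n^3 log n) - Case 2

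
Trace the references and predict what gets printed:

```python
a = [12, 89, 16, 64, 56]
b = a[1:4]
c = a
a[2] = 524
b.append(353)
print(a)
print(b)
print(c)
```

Key concept: slice vs alias.
Step by step:
`a = [12, 89, 16, 64, 56]` → a = [12, 89, 16, 64, 56]
`b = a[1:4]` → b = [89, 16, 64]
`c = a` → c = [12, 89, 16, 64, 56] (same object as a)
`a[2] = 524` → a = [12, 89, 524, 64, 56] (same object as c); c = [12, 89, 524, 64, 56] (same object as a)
`b.append(353)` → b = [89, 16, 64, 353]
`print(a)` → prints [12, 89, 524, 64, 56]
`print(b)` → prints [89, 16, 64, 353]
`print(c)` → prints [12, 89, 524, 64, 56]

Answer:
[12, 89, 524, 64, 56]
[89, 16, 64, 353]
[12, 89, 524, 64, 56]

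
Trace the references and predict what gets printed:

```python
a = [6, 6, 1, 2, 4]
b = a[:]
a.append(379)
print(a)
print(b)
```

Key concept: slice [:] creates copy.
Step by step:
`a = [6, 6, 1, 2, 4]` → a = [6, 6, 1, 2, 4]
`b = a[:]` → b = [6, 6, 1, 2, 4]
`a.append(379)` → a = [6, 6, 1, 2, 4, 379]
`print(a)` → prints [6, 6, 1, 2, 4, 379]
`print(b)` → prints [6, 6, 1, 2, 4]

Answer:
[6, 6, 1, 2, 4, 379]
[6, 6, 1, 2, 4]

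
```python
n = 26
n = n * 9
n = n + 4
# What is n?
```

Trace:
`n = 26` → n = 26
`n = n * 9` → n = 234
`n = n + 4` → n = 238
So n = 238

Answer: 238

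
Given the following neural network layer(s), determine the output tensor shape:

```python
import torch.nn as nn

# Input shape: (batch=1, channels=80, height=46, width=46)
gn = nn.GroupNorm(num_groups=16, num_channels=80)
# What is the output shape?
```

Input: (1, 80, 46, 46) -> Output: (1, 80, 46, 46)

Answer: (1, 80, 46, 46)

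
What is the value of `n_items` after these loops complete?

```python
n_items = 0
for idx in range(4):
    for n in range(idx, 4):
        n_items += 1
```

Upper triangle: 4 + 3 + ... + 1
`n_items` takes the values: 0 → 1 → 2 → 3 → 4 → 5 → 6 → 7 → 8 → 9 → 10

Answer: 10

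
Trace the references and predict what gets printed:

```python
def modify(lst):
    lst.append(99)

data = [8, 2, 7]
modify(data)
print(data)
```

Key concept: function modifies passed list.
Step by step:
`data = [8, 2, 7]` → data = [8, 2, 7]
`modify(data)` → data = [8, 2, 7, 99]
`print(data)` → prints [8, 2, 7, 99]

Answer: [8, 2, 7, 99]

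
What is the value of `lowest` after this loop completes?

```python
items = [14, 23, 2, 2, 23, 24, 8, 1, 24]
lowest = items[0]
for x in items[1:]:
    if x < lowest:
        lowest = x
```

Minimum of [14, 23, 2, 2, 23, 24, 8, 1, 24]
`lowest` takes the values: 14 → 2 → 1

Answer: 1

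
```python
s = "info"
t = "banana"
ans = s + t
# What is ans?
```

Trace:
`s = "info"` → s = 'info'
`t = "banana"` → t = 'banana'
`ans = s + t` → ans = 'infobanana'
So ans = 'infobanana'

Answer: 'infobanana'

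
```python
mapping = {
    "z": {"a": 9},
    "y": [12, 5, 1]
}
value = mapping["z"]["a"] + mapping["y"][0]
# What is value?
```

Trace:
`mapping = { ...` → mapping = {'z': {'a': 9}, 'y': [12, 5, 1]}
`value = mapping["z"]["a"] + mapping["y"][0]` → value = 21
So value = 21

Answer: 21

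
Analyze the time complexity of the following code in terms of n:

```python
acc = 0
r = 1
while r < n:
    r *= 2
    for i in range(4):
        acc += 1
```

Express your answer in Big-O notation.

Each loop level contributes: log n × 1. Multiplying the contributions gives O(log n).

Answer: O(log n)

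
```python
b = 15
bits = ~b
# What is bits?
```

Trace:
`b = 15` → b = 15
`bits = ~b` → bits = -16
So bits = -16

Answer: -16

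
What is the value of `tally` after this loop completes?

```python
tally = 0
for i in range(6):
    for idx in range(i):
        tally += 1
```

Triangle number: 0+1+2+...+5
`tally` takes the values: 0 → 1 → 2 → 3 → 4 → 5 → 6 → 7 → 8 → 9 → 10 → 11 → 12 → 13 → 14 → 15

Answer: 15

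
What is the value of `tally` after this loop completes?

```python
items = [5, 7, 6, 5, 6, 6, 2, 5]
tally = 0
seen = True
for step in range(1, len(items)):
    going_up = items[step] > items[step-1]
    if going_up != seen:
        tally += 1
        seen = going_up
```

Count direction changes in [5, 7, 6, 5, 6, 6, 2, 5]
`tally` takes the values: 0 → 1 → 2 → 3 → 4

Answer: 4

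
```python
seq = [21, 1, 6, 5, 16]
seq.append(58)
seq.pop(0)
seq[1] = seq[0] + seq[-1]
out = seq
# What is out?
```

Trace:
`seq = [21, 1, 6, 5, 16]` → seq = [21, 1, 6, 5, 16]
`seq.append(58)` → seq = [21, 1, 6, 5, 16, 58]
`seq.pop(0)` → seq = [1, 6, 5, 16, 58]
`seq[1] = seq[0] + seq[-1]` → seq = [1, 59, 5, 16, 58]
`out = seq` → out = [1, 59, 5, 16, 58]
So out = [1, 59, 5, 16, 58]

Answer: [1, 59, 5, 16, 58]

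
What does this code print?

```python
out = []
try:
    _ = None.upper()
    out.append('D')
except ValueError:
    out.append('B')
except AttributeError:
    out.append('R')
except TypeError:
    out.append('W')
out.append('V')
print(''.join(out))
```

Execution trace: 'R' (except AttributeError) → 'V' (after the try/except). Output: RV

Answer: RV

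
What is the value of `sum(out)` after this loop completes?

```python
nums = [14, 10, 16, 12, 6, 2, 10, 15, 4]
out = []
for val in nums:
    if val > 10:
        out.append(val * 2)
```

Sum of doubled values > 10
`out` takes the values: [] → [28] → [28, 32] → [28, 32, 24] → [28, 32, 24, 30]
So `sum(out)` = 114

Answer: 114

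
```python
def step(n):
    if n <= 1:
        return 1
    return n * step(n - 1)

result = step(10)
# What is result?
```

step(10) = 10 * 9 * 8 * 7 * 6 * 5 * 4 * 3 * 2 * 1 = 3628800

Answer: 3628800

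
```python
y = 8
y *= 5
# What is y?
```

Trace:
`y = 8` → y = 8
`y *= 5` → y = 40
So y = 40

Answer: 40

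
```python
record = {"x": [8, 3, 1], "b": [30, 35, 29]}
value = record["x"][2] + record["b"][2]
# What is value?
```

Trace:
`record = {"x": [8, 3, 1], "b": [30, 35, 29]}` → record = {'x': [8, 3, 1], 'b': [30, 35, 29]}
`value = record["x"][2] + record["b"][2]` → value = 30
So value = 30

Answer: 30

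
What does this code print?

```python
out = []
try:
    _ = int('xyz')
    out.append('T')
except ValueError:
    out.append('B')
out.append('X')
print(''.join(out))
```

Execution trace: 'B' (except ValueError) → 'X' (after the try/except). Output: BX

Answer: BX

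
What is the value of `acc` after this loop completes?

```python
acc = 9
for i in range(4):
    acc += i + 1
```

Start at 9, add 1 to 4 = 19
`acc` takes the values: 9 → 10 → 12 → 15 → 19

Answer: 19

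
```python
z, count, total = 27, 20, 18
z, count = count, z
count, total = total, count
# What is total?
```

Trace:
`z, count, total = 27, 20, 18` → z = 27; count = 20; total = 18
`z, count = count, z` → z = 20; count = 27
`count, total = total, count` → count = 18; total = 27
So total = 27

Answer: 27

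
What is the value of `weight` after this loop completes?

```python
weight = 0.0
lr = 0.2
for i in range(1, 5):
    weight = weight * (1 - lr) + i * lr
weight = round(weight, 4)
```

Moving average with lr=0.2
`weight` takes the values: 0.0 → 0.2 → 0.56 → 1.048 → 1.6384

Answer: 1.6384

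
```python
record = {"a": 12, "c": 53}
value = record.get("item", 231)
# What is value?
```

Trace:
`record = {"a": 12, "c": 53}` → record = {'a': 12, 'c': 53}
`value = record.get("item", 231)` → value = 231
So value = 231

Answer: 231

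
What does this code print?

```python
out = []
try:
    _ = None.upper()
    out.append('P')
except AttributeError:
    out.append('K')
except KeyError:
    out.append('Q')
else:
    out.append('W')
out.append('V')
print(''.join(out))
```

Execution trace: 'K' (except AttributeError) → 'V' (after the try/except). Output: KV

Answer: KV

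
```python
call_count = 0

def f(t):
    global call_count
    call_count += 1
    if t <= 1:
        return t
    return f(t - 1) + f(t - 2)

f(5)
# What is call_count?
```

Calls(t) = 1 + Calls(t-1) + Calls(t-2); Calls(0)=Calls(1)=1. For t=5 this gives 15.

Answer: 15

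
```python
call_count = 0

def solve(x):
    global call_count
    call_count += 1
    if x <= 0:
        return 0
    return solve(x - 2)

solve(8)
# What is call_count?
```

Linear recursion stepping by 2: 5 calls from x=8 down to ≤0.

Answer: 5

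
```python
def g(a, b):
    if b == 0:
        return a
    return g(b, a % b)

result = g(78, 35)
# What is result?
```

g(78, 35) -> g(35, 8) -> g(8, 3) -> g(3, 2) -> g(2, 1) -> g(1, 0) -> 1

Answer: 1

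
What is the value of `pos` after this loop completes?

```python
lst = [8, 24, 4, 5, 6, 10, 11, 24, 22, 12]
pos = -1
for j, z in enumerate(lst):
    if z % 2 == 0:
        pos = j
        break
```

First even number index in [8, 24, 4, 5, 6, 10, 11, 24, 22, 12]
`pos` takes the values: -1 → 0

Answer: 0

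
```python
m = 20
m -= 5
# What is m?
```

Trace:
`m = 20` → m = 20
`m -= 5` → m = 15
So m = 15

Answer: 15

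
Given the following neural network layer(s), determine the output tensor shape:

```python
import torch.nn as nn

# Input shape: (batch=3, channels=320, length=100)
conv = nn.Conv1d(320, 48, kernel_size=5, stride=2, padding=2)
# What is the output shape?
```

Input: (3, 320, 100) -> Output: (3, 48, 50)

Answer: (3, 48, 50)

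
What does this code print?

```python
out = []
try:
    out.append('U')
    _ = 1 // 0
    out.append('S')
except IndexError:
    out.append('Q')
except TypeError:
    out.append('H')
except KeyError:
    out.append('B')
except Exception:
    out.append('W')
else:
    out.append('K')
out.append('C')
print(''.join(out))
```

Execution trace: 'U' (try body) → 'W' (except Exception) → 'C' (after the try/except). Output: UWC

Answer: UWC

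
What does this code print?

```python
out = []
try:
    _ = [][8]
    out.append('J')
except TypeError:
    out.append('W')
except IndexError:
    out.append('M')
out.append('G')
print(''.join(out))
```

Execution trace: 'M' (except IndexError) → 'G' (after the try/except). Output: MG

Answer: MG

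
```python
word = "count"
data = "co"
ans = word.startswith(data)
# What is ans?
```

Trace:
`word = "count"` → word = 'count'
`data = "co"` → data = 'co'
`ans = word.startswith(data)` → ans = True
So ans = True

Answer: True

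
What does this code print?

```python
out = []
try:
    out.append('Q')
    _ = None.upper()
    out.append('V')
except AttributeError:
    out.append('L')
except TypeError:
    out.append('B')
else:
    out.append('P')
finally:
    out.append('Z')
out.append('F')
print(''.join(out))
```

Execution trace: 'Q' (try body) → 'L' (except AttributeError) → 'Z' (finally) → 'F' (after the try/except). Output: QLZF

Answer: QLZF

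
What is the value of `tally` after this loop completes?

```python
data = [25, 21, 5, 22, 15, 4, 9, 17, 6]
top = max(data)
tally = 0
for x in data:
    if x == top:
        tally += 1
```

Count of max value 25 in [25, 21, 5, 22, 15, 4, 9, 17, 6]
`tally` takes the values: 0 → 1

Answer: 1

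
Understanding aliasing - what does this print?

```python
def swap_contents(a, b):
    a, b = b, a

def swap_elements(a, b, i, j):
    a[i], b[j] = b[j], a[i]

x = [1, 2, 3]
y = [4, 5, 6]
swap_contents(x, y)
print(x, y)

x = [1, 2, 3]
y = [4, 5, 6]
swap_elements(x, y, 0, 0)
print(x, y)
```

Key concept: parameter rebinding vs mutation.
Step by step:
`x = [1, 2, 3]` → x = [1, 2, 3]
`y = [4, 5, 6]` → y = [4, 5, 6]
`swap_contents(x, y)` → no visible change to tracked variables
`print(x, y)` → prints [1, 2, 3] [4, 5, 6]
`x = [1, 2, 3]` → x = [1, 2, 3]
`y = [4, 5, 6]` → y = [4, 5, 6]
`swap_elements(x, y, 0, 0)` → x = [4, 2, 3]; y = [1, 5, 6]
`print(x, y)` → prints [4, 2, 3] [1, 5, 6]

Answer:
[1, 2, 3] [4, 5, 6]
[4, 2, 3] [1, 5, 6]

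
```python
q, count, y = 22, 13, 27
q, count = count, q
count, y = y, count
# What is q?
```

Trace:
`q, count, y = 22, 13, 27` → q = 22; count = 13; y = 27
`q, count = count, q` → q = 13; count = 22
`count, y = y, count` → count = 27; y = 22
So q = 13

Answer: 13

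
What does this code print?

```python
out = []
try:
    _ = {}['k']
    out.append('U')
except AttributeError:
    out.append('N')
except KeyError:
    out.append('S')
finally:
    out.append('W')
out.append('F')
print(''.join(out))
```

Execution trace: 'S' (except KeyError) → 'W' (finally) → 'F' (after the try/except). Output: SWF

Answer: SWF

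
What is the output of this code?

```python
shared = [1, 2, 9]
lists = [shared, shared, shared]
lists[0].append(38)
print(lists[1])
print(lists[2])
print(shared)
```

Key concept: list of same reference.
Step by step:
`shared = [1, 2, 9]` → shared = [1, 2, 9]
`lists = [shared, shared, shared]` → lists = [[1, 2, 9], [1, 2, 9], [1, 2, 9]]
`lists[0].append(38)` → shared = [1, 2, 9, 38]; lists = [[1, 2, 9, 38], [1, 2, 9, 38], [1, 2, 9, 38]]
`print(lists[1])` → prints [1, 2, 9, 38]
`print(lists[2])` → prints [1, 2, 9, 38]
`print(shared)` → prints [1, 2, 9, 38]

Answer:
[1, 2, 9, 38]
[1, 2, 9, 38]
[1, 2, 9, 38]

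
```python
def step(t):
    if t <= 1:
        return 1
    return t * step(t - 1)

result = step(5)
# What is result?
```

step(5) = 5 * 4 * 3 * 2 * 1 = 120

Answer: 120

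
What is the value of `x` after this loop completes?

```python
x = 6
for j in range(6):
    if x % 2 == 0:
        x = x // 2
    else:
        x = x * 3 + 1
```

Collatz-style transformation from 6
`x` takes the values: 6 → 3 → 10 → 5 → 16 → 8 → 4

Answer: 4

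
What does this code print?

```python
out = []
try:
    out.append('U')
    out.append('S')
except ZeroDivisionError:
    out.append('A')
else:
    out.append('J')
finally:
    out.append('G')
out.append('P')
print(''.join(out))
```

Execution trace: 'U' (try body) → 'S' (try body, no exception) → 'J' (else) → 'G' (finally) → 'P' (after the try/except). Output: USJGP

Answer: USJGP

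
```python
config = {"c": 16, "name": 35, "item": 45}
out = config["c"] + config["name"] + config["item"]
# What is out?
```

Trace:
`config = {"c": 16, "name": 35, "item": 45}` → config = {'c': 16, 'name': 35, 'item': 45}
`out = config["c"] + config["name"] + config["item"]` → out = 96
So out = 96

Answer: 96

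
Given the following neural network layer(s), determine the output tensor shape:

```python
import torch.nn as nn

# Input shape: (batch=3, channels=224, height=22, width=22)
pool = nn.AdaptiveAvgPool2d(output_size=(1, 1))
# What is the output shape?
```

Input: (3, 224, 22, 22) -> Output: (3, 224, 1, 1)

Answer: (3, 224, 1, 1)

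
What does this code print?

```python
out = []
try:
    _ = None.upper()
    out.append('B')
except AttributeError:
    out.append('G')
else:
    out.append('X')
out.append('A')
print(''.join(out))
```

Execution trace: 'G' (except AttributeError) → 'A' (after the try/except). Output: GA

Answer: GA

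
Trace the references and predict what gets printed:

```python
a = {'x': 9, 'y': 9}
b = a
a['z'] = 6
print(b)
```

Key concept: dict aliasing.
Step by step:
`a = {'x': 9, 'y': 9}` → a = {'x': 9, 'y': 9}
`b = a` → b = {'x': 9, 'y': 9} (same object as a)
`a['z'] = 6` → a = {'x': 9, 'y': 9, 'z': 6} (same object as b); b = {'x': 9, 'y': 9, 'z': 6} (same object as a)
`print(b)` → prints {'x': 9, 'y': 9, 'z': 6}

Answer: {'x': 9, 'y': 9, 'z': 6}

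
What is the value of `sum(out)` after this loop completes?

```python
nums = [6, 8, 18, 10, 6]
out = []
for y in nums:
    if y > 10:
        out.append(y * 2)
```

Sum of doubled values > 10
`out` takes the values: [] → [36]
So `sum(out)` = 36

Answer: 36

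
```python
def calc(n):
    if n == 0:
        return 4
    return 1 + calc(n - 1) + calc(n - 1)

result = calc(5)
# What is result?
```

calc(n) = 1 + 2·calc(n-1), calc(0)=4. Closed form: (4+1)·2^5 - 1 = 159.

Answer: 159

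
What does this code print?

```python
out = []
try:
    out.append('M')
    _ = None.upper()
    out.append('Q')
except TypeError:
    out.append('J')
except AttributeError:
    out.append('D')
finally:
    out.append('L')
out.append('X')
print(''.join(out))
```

Execution trace: 'M' (try body) → 'D' (except AttributeError) → 'L' (finally) → 'X' (after the try/except). Output: MDLX

Answer: MDLX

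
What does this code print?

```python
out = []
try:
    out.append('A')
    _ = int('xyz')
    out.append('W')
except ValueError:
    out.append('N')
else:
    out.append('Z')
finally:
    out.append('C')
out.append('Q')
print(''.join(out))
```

Execution trace: 'A' (try body) → 'N' (except ValueError) → 'C' (finally) → 'Q' (after the try/except). Output: ANCQ

Answer: ANCQ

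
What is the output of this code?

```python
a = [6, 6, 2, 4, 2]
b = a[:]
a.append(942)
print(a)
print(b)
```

Key concept: slice [:] creates copy.
Step by step:
`a = [6, 6, 2, 4, 2]` → a = [6, 6, 2, 4, 2]
`b = a[:]` → b = [6, 6, 2, 4, 2]
`a.append(942)` → a = [6, 6, 2, 4, 2, 942]
`print(a)` → prints [6, 6, 2, 4, 2, 942]
`print(b)` → prints [6, 6, 2, 4, 2]

Answer:
[6, 6, 2, 4, 2, 942]
[6, 6, 2, 4, 2]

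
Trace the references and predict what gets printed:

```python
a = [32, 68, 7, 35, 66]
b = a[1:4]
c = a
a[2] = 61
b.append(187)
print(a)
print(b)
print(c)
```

Key concept: slice vs alias.
Step by step:
`a = [32, 68, 7, 35, 66]` → a = [32, 68, 7, 35, 66]
`b = a[1:4]` → b = [68, 7, 35]
`c = a` → c = [32, 68, 7, 35, 66] (same object as a)
`a[2] = 61` → a = [32, 68, 61, 35, 66] (same object as c); c = [32, 68, 61, 35, 66] (same object as a)
`b.append(187)` → b = [68, 7, 35, 187]
`print(a)` → prints [32, 68, 61, 35, 66]
`print(b)` → prints [68, 7, 35, 187]
`print(c)` → prints [32, 68, 61, 35, 66]

Answer:
[32, 68, 61, 35, 66]
[68, 7, 35, 187]
[32, 68, 61, 35, 66]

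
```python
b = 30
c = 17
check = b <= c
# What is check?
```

Trace:
`b = 30` → b = 30
`c = 17` → c = 17
`check = b <= c` → check = False
So check = False

Answer: False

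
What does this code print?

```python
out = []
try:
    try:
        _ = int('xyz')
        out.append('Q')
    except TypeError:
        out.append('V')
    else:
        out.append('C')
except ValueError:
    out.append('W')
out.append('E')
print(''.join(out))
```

Execution trace: 'W' (outer except ValueError) → 'E' (after the try/except). Output: WE

Answer: WE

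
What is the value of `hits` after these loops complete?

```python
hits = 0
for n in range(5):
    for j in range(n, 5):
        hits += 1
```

Upper triangle: 5 + 4 + ... + 1
`hits` takes the values: 0 → 1 → 2 → 3 → 4 → 5 → 6 → 7 → 8 → 9 → 10 → 11 → 12 → 13 → 14 → 15

Answer: 15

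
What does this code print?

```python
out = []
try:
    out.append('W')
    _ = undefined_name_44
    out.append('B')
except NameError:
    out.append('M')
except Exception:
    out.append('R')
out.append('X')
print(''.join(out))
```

Execution trace: 'W' (try body) → 'M' (except NameError) → 'X' (after the try/except). Output: WMX

Answer: WMX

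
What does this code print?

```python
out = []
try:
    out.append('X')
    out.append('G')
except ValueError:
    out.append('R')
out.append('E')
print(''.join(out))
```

Execution trace: 'X' (try body) → 'G' (try body, no exception) → 'E' (after the try/except). Output: XGE

Answer: XGE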